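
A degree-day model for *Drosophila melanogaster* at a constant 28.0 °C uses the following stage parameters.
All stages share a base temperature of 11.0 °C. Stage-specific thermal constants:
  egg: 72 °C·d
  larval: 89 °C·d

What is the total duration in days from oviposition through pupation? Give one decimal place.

9.5 days

Daily accumulation at 28.0 °C = 28.0 − 11.0 = 17.0 DD/day.
Total K = 72 + 89 = 161 DD.
Total duration = 161 / 17.0 = 9.471 ≈ 9.5 days.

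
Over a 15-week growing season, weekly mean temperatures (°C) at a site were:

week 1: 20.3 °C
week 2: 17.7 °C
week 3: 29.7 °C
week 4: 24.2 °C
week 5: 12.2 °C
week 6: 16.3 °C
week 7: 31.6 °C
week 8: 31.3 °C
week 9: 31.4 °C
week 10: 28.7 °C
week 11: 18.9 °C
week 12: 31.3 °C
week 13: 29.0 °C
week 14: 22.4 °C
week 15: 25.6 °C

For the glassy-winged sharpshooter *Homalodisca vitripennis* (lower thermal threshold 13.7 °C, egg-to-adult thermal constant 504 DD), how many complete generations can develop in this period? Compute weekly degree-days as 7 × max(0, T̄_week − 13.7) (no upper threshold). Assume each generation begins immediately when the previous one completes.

Weekly DD (7 × max(0, T̄ − 13.7)): 46.2, 28.0, 112.0, 73.5, 0.0, 18.2, 125.3, 123.2, 123.9, 105.0, 36.4, 123.2, 107.1, 60.9, 83.3.
Season total = 1166.2 DD.
Complete generations = ⌊1166.2 / 504⌋ = 2.

2 generations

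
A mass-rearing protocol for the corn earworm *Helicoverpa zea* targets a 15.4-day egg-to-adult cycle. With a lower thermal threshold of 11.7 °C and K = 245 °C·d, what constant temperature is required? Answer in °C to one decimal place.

27.6 °C

Required daily accumulation = 245 / 15.4 = 15.909 DD/day.
T = T_base + 15.909 = 11.7 + 15.909 = 27.609 ≈ 27.6 °C.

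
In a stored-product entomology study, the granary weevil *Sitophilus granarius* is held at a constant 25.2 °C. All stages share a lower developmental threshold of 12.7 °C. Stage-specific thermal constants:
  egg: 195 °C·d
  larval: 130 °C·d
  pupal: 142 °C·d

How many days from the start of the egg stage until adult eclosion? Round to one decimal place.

Daily accumulation at 25.2 °C = 25.2 − 12.7 = 12.5 DD/day.
Total K = 195 + 130 + 142 = 467 DD.
Total duration = 467 / 12.5 = 37.360 ≈ 37.4 days.

37.4 days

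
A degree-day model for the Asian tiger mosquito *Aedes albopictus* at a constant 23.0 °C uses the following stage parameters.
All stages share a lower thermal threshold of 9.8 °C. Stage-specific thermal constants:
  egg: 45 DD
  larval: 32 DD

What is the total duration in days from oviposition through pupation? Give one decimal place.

5.8 days

Daily accumulation at 23.0 °C = 23.0 − 9.8 = 13.2 DD/day.
Total K = 45 + 32 = 77 DD.
Total duration = 77 / 13.2 = 5.833 ≈ 5.8 days.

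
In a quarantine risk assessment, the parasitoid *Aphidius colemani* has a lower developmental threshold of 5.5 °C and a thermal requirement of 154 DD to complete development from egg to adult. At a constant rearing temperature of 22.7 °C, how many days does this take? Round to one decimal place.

9.0 days

Daily accumulation = 22.7 − 5.5 = 17.2 DD/day.
Duration = 154 / 17.2 = 8.953 ≈ 9.0 days.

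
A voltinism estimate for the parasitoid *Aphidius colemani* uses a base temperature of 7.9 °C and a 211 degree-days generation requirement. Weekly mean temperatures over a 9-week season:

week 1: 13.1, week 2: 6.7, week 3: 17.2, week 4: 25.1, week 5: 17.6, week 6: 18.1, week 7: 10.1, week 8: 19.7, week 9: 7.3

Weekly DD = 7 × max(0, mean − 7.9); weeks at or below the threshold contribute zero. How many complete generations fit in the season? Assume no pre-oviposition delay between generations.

2 generations

Weekly DD (7 × max(0, T̄ − 7.9)): 36.4, 0.0, 65.1, 120.4, 67.9, 71.4, 15.4, 82.6, 0.0.
Season total = 459.2 DD.
Complete generations = ⌊459.2 / 211⌋ = 2.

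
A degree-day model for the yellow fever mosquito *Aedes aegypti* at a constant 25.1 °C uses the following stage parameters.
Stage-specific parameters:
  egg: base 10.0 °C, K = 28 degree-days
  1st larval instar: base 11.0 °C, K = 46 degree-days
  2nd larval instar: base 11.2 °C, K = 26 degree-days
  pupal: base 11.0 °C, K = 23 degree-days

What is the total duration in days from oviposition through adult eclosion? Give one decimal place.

8.6 days

egg: 28 / (25.1 − 10.0) = 28 / 15.1 = 1.854 d.
1st larval instar: 46 / (25.1 − 11.0) = 46 / 14.1 = 3.262 d.
2nd larval instar: 26 / (25.1 − 11.2) = 26 / 13.9 = 1.871 d.
pupal: 23 / (25.1 − 11.0) = 23 / 14.1 = 1.631 d.
Sum = 8.618 ≈ 8.6 days.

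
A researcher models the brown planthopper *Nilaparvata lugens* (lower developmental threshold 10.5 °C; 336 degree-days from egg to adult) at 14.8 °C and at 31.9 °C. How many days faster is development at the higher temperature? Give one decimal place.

62.4 days

At 14.8 °C: 336 / (14.8 − 10.5) = 336 / 4.3 = 78.140 d.
At 31.9 °C: 336 / (31.9 − 10.5) = 336 / 21.4 = 15.701 d.
Difference = |78.140 − 15.701| = 62.439 ≈ 62.4 days.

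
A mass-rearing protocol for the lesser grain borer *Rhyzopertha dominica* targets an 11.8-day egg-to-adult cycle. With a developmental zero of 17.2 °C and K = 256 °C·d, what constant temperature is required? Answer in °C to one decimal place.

38.9 °C

Required daily accumulation = 256 / 11.8 = 21.695 DD/day.
T = T_base + 21.695 = 17.2 + 21.695 = 38.895 ≈ 38.9 °C.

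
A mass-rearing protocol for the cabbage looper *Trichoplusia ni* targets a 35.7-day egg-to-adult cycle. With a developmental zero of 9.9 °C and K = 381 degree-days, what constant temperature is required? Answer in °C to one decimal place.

Required daily accumulation = 381 / 35.7 = 10.672 DD/day.
T = T_base + 10.672 = 9.9 + 10.672 = 20.572 ≈ 20.6 °C.

20.6 °C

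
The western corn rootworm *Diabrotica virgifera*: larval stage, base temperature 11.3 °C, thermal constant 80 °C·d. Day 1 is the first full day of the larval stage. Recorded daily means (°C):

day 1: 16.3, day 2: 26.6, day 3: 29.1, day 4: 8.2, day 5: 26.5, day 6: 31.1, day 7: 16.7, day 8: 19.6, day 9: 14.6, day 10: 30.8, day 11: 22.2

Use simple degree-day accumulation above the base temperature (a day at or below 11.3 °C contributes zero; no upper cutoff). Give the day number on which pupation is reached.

Daily DD above 11.3 °C: 5.0, 15.3, 17.8, 0.0, 15.2, 19.8, 5.4, 8.3, 3.3, 19.5, 10.9.
Cumulative: 5.0, 20.3, 38.1, 38.1, 53.3, 73.1, 78.5, 86.8, 90.1, 109.6, 120.5.
The total first reaches 80 DD on day 8.

day 8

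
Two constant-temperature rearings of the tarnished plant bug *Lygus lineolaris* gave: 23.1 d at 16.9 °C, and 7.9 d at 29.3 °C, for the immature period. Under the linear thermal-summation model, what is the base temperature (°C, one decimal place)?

Equal thermal constants: D₁(T₁ − T_b) = D₂(T₂ − T_b).
23.1·(16.9 − T_b) = 7.9·(29.3 − T_b)
T_b = (23.1·16.9 − 7.9·29.3) / (23.1 − 7.9) = 158.92 / 15.2 = 10.455 °C ≈ 10.5 °C.

10.5 °C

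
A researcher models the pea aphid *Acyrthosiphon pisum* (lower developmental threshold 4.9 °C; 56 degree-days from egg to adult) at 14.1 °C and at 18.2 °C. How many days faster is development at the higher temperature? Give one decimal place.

1.9 days

At 14.1 °C: 56 / (14.1 − 4.9) = 56 / 9.2 = 6.087 d.
At 18.2 °C: 56 / (18.2 − 4.9) = 56 / 13.3 = 4.211 d.
Difference = |6.087 − 4.211| = 1.876 ≈ 1.9 days.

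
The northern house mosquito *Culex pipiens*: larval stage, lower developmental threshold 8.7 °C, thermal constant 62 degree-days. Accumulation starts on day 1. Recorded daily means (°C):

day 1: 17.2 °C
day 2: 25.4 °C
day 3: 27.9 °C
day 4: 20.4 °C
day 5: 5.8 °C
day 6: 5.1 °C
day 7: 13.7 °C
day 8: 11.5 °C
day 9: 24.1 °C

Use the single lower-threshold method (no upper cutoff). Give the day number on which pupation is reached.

day 8

Daily DD above 8.7 °C: 8.5, 16.7, 19.2, 11.7, 0.0, 0.0, 5.0, 2.8, 15.4.
Cumulative: 8.5, 25.2, 44.4, 56.1, 56.1, 56.1, 61.1, 63.9, 79.3.
The total first reaches 62 DD on day 8.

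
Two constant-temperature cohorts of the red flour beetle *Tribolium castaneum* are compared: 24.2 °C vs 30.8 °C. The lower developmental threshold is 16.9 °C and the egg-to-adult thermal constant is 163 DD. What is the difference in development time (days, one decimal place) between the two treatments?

10.6 days

At 24.2 °C: 163 / (24.2 − 16.9) = 163 / 7.3 = 22.329 d.
At 30.8 °C: 163 / (30.8 − 16.9) = 163 / 13.9 = 11.727 d.
Difference = |22.329 − 11.727| = 10.602 ≈ 10.6 days.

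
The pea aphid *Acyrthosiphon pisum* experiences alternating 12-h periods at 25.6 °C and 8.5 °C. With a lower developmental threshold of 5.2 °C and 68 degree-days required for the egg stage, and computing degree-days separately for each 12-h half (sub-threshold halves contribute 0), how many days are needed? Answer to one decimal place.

5.7 days

Day half: max(0, 25.6 − 5.2) × 0.5 = 20.4 × 0.5 = 10.20 DD.
Night half: max(0, 8.5 − 5.2) × 0.5 = 3.3 × 0.5 = 1.65 DD.
Per 24 h: 11.85 DD/day.
Duration = 68 / 11.85 = 5.738 ≈ 5.7 days.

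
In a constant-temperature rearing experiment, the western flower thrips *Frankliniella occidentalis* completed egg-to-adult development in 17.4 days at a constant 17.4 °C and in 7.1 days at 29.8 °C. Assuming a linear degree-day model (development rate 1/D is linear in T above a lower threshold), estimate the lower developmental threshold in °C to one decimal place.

Equal thermal constants: D₁(T₁ − T_b) = D₂(T₂ − T_b).
17.4·(17.4 − T_b) = 7.1·(29.8 − T_b)
T_b = (17.4·17.4 − 7.1·29.8) / (17.4 − 7.1) = 91.18 / 10.3 = 8.852 °C ≈ 8.9 °C.

8.9 °C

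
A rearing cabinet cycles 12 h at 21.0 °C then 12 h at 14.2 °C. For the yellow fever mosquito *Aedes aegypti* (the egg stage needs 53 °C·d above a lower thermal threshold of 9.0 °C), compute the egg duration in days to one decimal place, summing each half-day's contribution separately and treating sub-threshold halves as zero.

6.2 days

Day half: max(0, 21.0 − 9.0) × 0.5 = 12.0 × 0.5 = 6.00 DD.
Night half: max(0, 14.2 − 9.0) × 0.5 = 5.2 × 0.5 = 2.60 DD.
Per 24 h: 8.60 DD/day.
Duration = 53 / 8.60 = 6.163 ≈ 6.2 days.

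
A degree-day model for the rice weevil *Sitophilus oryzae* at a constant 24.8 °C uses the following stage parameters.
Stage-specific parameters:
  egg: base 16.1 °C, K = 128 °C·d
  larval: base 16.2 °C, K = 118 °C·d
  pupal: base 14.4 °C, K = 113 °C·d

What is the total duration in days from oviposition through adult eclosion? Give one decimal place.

39.3 days

egg: 128 / (24.8 − 16.1) = 128 / 8.7 = 14.713 d.
larval: 118 / (24.8 − 16.2) = 118 / 8.6 = 13.721 d.
pupal: 113 / (24.8 − 14.4) = 113 / 10.4 = 10.865 d.
Sum = 39.299 ≈ 39.3 days.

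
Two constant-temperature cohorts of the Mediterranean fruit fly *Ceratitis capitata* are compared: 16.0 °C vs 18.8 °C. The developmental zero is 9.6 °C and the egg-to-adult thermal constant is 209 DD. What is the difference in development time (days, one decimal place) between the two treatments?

At 16.0 °C: 209 / (16.0 − 9.6) = 209 / 6.4 = 32.656 d.
At 18.8 °C: 209 / (18.8 − 9.6) = 209 / 9.2 = 22.717 d.
Difference = |32.656 − 22.717| = 9.939 ≈ 9.9 days.

9.9 days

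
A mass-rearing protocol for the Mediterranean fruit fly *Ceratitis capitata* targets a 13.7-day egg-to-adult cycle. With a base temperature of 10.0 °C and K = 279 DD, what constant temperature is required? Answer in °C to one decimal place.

Required daily accumulation = 279 / 13.7 = 20.365 DD/day.
T = T_base + 20.365 = 10.0 + 20.365 = 30.365 ≈ 30.4 °C.

30.4 °C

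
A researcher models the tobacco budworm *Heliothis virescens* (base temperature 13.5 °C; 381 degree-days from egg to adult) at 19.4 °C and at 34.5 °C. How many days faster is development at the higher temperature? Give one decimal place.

46.4 days

At 19.4 °C: 381 / (19.4 − 13.5) = 381 / 5.9 = 64.576 d.
At 34.5 °C: 381 / (34.5 − 13.5) = 381 / 21.0 = 18.143 d.
Difference = |64.576 − 18.143| = 46.433 ≈ 46.4 days.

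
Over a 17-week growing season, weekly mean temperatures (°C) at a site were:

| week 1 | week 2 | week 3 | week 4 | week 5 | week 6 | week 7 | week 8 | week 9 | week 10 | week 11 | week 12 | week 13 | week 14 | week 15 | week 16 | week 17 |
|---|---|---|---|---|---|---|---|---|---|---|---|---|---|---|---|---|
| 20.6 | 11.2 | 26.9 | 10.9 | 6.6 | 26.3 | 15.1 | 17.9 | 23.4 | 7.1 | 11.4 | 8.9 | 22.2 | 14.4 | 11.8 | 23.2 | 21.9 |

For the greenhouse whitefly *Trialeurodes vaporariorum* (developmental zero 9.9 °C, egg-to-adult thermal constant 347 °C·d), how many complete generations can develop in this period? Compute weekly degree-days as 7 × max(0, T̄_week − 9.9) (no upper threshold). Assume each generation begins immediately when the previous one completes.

2 generations

Weekly DD (7 × max(0, T̄ − 9.9)): 74.9, 9.1, 119.0, 7.0, 0.0, 114.8, 36.4, 56.0, 94.5, 0.0, 10.5, 0.0, 86.1, 31.5, 13.3, 93.1, 84.0.
Season total = 830.2 DD.
Complete generations = ⌊830.2 / 347⌋ = 2.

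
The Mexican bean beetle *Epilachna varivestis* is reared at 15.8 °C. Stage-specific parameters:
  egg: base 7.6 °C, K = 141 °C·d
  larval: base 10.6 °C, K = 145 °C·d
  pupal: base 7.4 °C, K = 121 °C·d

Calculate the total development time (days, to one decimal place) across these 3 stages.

egg: 141 / (15.8 − 7.6) = 141 / 8.2 = 17.195 d.
larval: 145 / (15.8 − 10.6) = 145 / 5.2 = 27.885 d.
pupal: 121 / (15.8 − 7.4) = 121 / 8.4 = 14.405 d.
Sum = 59.484 ≈ 59.5 days.

59.5 days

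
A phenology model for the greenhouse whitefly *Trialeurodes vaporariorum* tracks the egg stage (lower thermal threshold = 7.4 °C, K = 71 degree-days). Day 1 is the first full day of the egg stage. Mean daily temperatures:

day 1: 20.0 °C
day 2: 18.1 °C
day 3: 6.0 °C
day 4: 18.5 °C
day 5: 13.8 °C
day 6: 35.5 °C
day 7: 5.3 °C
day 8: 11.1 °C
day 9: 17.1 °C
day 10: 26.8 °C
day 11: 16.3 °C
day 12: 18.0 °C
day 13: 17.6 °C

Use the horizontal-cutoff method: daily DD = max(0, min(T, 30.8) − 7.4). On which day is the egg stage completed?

day 9

Daily DD above 7.4 °C (capped at 23.4): 12.6, 10.7, 0.0, 11.1, 6.4, 23.4, 0.0, 3.7, 9.7, 19.4, 8.9, 10.6, 10.2.
Cumulative: 12.6, 23.3, 23.3, 34.4, 40.8, 64.2, 64.2, 67.9, 77.6, 97.0, 105.9, 116.5, 126.7.
The total first reaches 71 DD on day 9.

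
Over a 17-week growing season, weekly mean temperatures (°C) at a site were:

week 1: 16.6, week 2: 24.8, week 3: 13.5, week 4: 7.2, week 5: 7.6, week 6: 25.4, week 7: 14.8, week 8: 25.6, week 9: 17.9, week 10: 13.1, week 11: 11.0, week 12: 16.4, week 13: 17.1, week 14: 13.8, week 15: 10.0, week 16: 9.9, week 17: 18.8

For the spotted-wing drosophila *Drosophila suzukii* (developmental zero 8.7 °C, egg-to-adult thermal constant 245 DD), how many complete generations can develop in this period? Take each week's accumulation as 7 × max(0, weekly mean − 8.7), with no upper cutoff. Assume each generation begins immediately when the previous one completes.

Weekly DD (7 × max(0, T̄ − 8.7)): 55.3, 112.7, 33.6, 0.0, 0.0, 116.9, 42.7, 118.3, 64.4, 30.8, 16.1, 53.9, 58.8, 35.7, 9.1, 8.4, 70.7.
Season total = 827.4 DD.
Complete generations = ⌊827.4 / 245⌋ = 3.

3 generations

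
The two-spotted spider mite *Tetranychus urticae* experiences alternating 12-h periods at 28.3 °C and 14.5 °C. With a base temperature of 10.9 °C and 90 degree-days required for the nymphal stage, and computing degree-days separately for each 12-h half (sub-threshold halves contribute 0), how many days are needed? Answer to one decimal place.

Day half: max(0, 28.3 − 10.9) × 0.5 = 17.4 × 0.5 = 8.70 DD.
Night half: max(0, 14.5 − 10.9) × 0.5 = 3.6 × 0.5 = 1.80 DD.
Per 24 h: 10.50 DD/day.
Duration = 90 / 10.50 = 8.571 ≈ 8.6 days.

8.6 days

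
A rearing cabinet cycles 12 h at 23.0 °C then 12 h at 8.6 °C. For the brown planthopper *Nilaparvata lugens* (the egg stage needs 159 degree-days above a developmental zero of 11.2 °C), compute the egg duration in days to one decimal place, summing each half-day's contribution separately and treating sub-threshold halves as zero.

26.9 days

Day half: max(0, 23.0 − 11.2) × 0.5 = 11.8 × 0.5 = 5.90 DD.
Night half: max(0, 8.6 − 11.2) × 0.5 = 0.0 × 0.5 = 0.00 DD.
Per 24 h: 5.90 DD/day.
Duration = 159 / 5.90 = 26.949 ≈ 26.9 days.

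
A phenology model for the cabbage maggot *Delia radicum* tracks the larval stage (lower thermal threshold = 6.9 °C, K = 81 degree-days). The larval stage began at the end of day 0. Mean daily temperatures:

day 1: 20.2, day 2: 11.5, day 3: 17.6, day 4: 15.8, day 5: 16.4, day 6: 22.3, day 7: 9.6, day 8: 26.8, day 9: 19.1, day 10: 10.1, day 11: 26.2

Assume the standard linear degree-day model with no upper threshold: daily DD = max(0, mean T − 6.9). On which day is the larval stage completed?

Daily DD above 6.9 °C: 13.3, 4.6, 10.7, 8.9, 9.5, 15.4, 2.7, 19.9, 12.2, 3.2, 19.3.
Cumulative: 13.3, 17.9, 28.6, 37.5, 47.0, 62.4, 65.1, 85.0, 97.2, 100.4, 119.7.
The total first reaches 81 DD on day 8.

day 8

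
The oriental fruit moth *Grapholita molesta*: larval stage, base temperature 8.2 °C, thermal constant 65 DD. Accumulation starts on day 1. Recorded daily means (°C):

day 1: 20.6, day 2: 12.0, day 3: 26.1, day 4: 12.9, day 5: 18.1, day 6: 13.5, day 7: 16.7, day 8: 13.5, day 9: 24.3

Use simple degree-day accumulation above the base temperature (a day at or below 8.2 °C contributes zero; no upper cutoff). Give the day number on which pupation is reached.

Daily DD above 8.2 °C: 12.4, 3.8, 17.9, 4.7, 9.9, 5.3, 8.5, 5.3, 16.1.
Cumulative: 12.4, 16.2, 34.1, 38.8, 48.7, 54.0, 62.5, 67.8, 83.9.
The total first reaches 65 DD on day 8.

day 8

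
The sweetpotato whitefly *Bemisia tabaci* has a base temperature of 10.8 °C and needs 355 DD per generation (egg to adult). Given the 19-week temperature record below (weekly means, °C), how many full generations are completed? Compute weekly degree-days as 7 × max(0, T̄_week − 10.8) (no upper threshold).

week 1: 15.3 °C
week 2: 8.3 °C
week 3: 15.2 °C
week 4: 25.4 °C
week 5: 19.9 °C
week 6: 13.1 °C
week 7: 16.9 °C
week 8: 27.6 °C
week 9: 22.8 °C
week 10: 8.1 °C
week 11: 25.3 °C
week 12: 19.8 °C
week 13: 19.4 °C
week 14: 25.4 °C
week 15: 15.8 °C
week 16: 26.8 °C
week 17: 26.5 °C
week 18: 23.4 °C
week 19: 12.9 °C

Weekly DD (7 × max(0, T̄ − 10.8)): 31.5, 0.0, 30.8, 102.2, 63.7, 16.1, 42.7, 117.6, 84.0, 0.0, 101.5, 63.0, 60.2, 102.2, 35.0, 112.0, 109.9, 88.2, 14.7.
Season total = 1175.3 DD.
Complete generations = ⌊1175.3 / 355⌋ = 3.

3 generations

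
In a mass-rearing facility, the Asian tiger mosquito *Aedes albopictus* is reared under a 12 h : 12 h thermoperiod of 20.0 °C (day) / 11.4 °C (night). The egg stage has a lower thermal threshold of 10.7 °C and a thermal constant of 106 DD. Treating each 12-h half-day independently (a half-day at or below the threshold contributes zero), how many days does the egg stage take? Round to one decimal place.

Day half: max(0, 20.0 − 10.7) × 0.5 = 9.3 × 0.5 = 4.65 DD.
Night half: max(0, 11.4 − 10.7) × 0.5 = 0.7 × 0.5 = 0.35 DD.
Per 24 h: 5.00 DD/day.
Duration = 106 / 5.00 = 21.200 ≈ 21.2 days.

21.2 days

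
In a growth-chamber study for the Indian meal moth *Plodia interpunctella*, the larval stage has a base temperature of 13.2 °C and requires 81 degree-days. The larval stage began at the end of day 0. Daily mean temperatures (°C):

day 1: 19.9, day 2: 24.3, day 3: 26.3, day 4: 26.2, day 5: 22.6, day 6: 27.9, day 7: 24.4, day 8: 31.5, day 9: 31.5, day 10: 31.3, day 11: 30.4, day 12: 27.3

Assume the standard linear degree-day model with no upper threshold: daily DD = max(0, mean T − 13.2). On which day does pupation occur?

day 8

Daily DD above 13.2 °C: 6.7, 11.1, 13.1, 13.0, 9.4, 14.7, 11.2, 18.3, 18.3, 18.1, 17.2, 14.1.
Cumulative: 6.7, 17.8, 30.9, 43.9, 53.3, 68.0, 79.2, 97.5, 115.8, 133.9, 151.1, 165.2.
The total first reaches 81 DD on day 8.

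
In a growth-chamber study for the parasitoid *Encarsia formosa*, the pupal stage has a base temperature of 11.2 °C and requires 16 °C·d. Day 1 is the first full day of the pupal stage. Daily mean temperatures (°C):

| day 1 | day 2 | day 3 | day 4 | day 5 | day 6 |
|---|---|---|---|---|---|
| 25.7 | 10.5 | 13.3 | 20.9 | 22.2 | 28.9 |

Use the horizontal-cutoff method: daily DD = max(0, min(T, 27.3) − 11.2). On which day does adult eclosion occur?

day 3

Daily DD above 11.2 °C (capped at 16.1): 14.5, 0.0, 2.1, 9.7, 11.0, 16.1.
Cumulative: 14.5, 14.5, 16.6, 26.3, 37.3, 53.4.
The total first reaches 16 DD on day 3.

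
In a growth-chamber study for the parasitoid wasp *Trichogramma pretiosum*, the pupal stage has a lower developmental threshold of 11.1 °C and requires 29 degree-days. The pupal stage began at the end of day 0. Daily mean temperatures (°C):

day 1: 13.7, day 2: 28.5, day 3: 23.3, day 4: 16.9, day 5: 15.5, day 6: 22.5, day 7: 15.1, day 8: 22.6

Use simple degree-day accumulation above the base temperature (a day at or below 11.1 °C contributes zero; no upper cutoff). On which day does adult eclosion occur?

day 3

Daily DD above 11.1 °C: 2.6, 17.4, 12.2, 5.8, 4.4, 11.4, 4.0, 11.5.
Cumulative: 2.6, 20.0, 32.2, 38.0, 42.4, 53.8, 57.8, 69.3.
The total first reaches 29 DD on day 3.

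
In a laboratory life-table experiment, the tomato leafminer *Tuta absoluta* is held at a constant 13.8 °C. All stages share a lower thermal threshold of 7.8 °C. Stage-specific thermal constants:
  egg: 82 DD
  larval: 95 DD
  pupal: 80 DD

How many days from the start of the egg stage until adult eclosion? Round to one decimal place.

42.8 days

Daily accumulation at 13.8 °C = 13.8 − 7.8 = 6.0 DD/day.
Total K = 82 + 95 + 80 = 257 DD.
Total duration = 257 / 6.0 = 42.833 ≈ 42.8 days.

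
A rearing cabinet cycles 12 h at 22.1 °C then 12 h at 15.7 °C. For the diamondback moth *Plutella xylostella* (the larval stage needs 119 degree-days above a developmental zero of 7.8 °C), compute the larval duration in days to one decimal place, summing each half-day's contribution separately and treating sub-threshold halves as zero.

10.7 days

Day half: max(0, 22.1 − 7.8) × 0.5 = 14.3 × 0.5 = 7.15 DD.
Night half: max(0, 15.7 − 7.8) × 0.5 = 7.9 × 0.5 = 3.95 DD.
Per 24 h: 11.10 DD/day.
Duration = 119 / 11.10 = 10.721 ≈ 10.7 days.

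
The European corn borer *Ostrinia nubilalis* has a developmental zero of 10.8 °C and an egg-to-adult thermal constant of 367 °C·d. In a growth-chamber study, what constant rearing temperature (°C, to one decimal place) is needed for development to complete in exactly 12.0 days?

41.4 °C

Required daily accumulation = 367 / 12.0 = 30.583 DD/day.
T = T_base + 30.583 = 10.8 + 30.583 = 41.383 ≈ 41.4 °C.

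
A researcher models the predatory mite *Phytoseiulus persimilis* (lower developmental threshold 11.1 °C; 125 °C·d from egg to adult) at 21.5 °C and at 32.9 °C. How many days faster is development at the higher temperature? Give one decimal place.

6.3 days

At 21.5 °C: 125 / (21.5 − 11.1) = 125 / 10.4 = 12.019 d.
At 32.9 °C: 125 / (32.9 − 11.1) = 125 / 21.8 = 5.734 d.
Difference = |12.019 − 5.734| = 6.285 ≈ 6.3 days.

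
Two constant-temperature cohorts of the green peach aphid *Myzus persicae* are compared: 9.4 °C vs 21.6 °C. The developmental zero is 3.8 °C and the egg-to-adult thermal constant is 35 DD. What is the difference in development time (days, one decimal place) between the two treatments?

At 9.4 °C: 35 / (9.4 − 3.8) = 35 / 5.6 = 6.250 d.
At 21.6 °C: 35 / (21.6 − 3.8) = 35 / 17.8 = 1.966 d.
Difference = |6.250 − 1.966| = 4.284 ≈ 4.3 days.

4.3 days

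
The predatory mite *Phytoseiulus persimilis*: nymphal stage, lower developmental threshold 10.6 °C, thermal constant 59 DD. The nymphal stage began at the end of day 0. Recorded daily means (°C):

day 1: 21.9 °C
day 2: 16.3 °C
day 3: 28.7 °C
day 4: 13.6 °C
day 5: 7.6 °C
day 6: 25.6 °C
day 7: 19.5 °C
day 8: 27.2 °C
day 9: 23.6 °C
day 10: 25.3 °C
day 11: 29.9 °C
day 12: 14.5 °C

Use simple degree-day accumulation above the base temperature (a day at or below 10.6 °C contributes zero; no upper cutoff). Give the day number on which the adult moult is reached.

Daily DD above 10.6 °C: 11.3, 5.7, 18.1, 3.0, 0.0, 15.0, 8.9, 16.6, 13.0, 14.7, 19.3, 3.9.
Cumulative: 11.3, 17.0, 35.1, 38.1, 38.1, 53.1, 62.0, 78.6, 91.6, 106.3, 125.6, 129.5.
The total first reaches 59 DD on day 7.

day 7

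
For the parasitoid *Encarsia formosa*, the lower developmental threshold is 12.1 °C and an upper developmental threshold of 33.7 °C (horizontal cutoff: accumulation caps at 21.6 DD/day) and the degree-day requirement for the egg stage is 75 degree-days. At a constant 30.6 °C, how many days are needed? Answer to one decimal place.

Daily accumulation = 30.6 − 12.1 = 18.5 DD/day.
Duration = 75 / 18.5 = 4.054 ≈ 4.1 days.

4.1 days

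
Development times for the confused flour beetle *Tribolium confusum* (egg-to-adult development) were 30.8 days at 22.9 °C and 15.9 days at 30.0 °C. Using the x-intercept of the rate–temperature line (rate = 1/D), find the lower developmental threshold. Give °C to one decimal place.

Linear rate model ⇒ the product D·(T − T_b) is constant across temperatures.
30.8·(22.9 − T_b) = 15.9·(30.0 − T_b)
T_b = (30.8·22.9 − 15.9·30.0) / (30.8 − 15.9) = 228.32 / 14.9 = 15.323 °C ≈ 15.3 °C.

15.3 °C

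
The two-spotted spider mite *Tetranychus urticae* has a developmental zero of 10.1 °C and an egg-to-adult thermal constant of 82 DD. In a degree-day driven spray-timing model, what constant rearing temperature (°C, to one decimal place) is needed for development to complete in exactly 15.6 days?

Required daily accumulation = 82 / 15.6 = 5.256 DD/day.
T = T_base + 5.256 = 10.1 + 5.256 = 15.356 ≈ 15.4 °C.

15.4 °C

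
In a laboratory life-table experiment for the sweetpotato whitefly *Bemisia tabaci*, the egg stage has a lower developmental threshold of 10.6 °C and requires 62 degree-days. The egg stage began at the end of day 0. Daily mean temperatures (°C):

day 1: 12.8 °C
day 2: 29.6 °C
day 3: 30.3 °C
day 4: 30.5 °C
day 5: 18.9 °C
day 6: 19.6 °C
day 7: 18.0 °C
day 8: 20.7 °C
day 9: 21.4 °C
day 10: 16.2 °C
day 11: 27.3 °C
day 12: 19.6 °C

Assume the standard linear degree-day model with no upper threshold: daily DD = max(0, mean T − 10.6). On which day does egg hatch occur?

day 5

Daily DD above 10.6 °C: 2.2, 19.0, 19.7, 19.9, 8.3, 9.0, 7.4, 10.1, 10.8, 5.6, 16.7, 9.0.
Cumulative: 2.2, 21.2, 40.9, 60.8, 69.1, 78.1, 85.5, 95.6, 106.4, 112.0, 128.7, 137.7.
The total first reaches 62 DD on day 5.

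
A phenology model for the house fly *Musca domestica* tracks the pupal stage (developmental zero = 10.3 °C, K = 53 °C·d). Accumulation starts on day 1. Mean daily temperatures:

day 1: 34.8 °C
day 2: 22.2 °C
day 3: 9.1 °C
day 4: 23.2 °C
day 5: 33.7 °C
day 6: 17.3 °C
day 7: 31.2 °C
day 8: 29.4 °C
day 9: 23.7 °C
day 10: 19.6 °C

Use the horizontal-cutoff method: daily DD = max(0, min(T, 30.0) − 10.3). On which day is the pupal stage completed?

day 5

Daily DD above 10.3 °C (capped at 19.7): 19.7, 11.9, 0.0, 12.9, 19.7, 7.0, 19.7, 19.1, 13.4, 9.3.
Cumulative: 19.7, 31.6, 31.6, 44.5, 64.2, 71.2, 90.9, 110.0, 123.4, 132.7.
The total first reaches 53 DD on day 5.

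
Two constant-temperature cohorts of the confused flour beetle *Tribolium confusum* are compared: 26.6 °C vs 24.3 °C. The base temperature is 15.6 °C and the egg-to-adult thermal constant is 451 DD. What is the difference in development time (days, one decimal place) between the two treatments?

At 26.6 °C: 451 / (26.6 − 15.6) = 451 / 11.0 = 41.000 d.
At 24.3 °C: 451 / (24.3 − 15.6) = 451 / 8.7 = 51.839 d.
Difference = |41.000 − 51.839| = 10.839 ≈ 10.8 days.

10.8 days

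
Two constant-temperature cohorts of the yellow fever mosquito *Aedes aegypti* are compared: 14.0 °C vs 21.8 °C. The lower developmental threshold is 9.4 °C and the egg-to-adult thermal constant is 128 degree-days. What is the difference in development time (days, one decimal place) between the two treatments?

17.5 days

At 14.0 °C: 128 / (14.0 − 9.4) = 128 / 4.6 = 27.826 d.
At 21.8 °C: 128 / (21.8 − 9.4) = 128 / 12.4 = 10.323 d.
Difference = |27.826 − 10.323| = 17.504 ≈ 17.5 days.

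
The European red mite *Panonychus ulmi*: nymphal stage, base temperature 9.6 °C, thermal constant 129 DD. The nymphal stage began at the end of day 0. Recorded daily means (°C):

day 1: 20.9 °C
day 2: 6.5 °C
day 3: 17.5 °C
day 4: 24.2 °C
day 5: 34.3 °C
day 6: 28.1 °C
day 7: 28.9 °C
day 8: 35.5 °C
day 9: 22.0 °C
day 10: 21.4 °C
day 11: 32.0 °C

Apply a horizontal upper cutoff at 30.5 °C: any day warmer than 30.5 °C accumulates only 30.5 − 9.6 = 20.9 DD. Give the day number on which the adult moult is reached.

Daily DD above 9.6 °C (capped at 20.9): 11.3, 0.0, 7.9, 14.6, 20.9, 18.5, 19.3, 20.9, 12.4, 11.8, 20.9.
Cumulative: 11.3, 11.3, 19.2, 33.8, 54.7, 73.2, 92.5, 113.4, 125.8, 137.6, 158.5.
The total first reaches 129 DD on day 10.

day 10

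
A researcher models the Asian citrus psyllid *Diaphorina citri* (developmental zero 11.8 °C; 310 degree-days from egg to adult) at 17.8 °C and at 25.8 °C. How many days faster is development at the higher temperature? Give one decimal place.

At 17.8 °C: 310 / (17.8 − 11.8) = 310 / 6.0 = 51.667 d.
At 25.8 °C: 310 / (25.8 − 11.8) = 310 / 14.0 = 22.143 d.
Difference = |51.667 − 22.143| = 29.524 ≈ 29.5 days.

29.5 days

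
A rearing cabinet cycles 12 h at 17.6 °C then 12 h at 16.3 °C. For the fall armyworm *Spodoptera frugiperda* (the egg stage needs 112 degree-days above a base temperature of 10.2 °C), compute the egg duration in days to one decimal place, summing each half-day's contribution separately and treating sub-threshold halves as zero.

16.6 days

Day half: max(0, 17.6 − 10.2) × 0.5 = 7.4 × 0.5 = 3.70 DD.
Night half: max(0, 16.3 − 10.2) × 0.5 = 6.1 × 0.5 = 3.05 DD.
Per 24 h: 6.75 DD/day.
Duration = 112 / 6.75 = 16.593 ≈ 16.6 days.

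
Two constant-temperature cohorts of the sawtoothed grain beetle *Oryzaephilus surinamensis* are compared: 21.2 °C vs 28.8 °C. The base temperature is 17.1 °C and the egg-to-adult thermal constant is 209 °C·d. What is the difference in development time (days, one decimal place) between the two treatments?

At 21.2 °C: 209 / (21.2 − 17.1) = 209 / 4.1 = 50.976 d.
At 28.8 °C: 209 / (28.8 − 17.1) = 209 / 11.7 = 17.863 d.
Difference = |50.976 − 17.863| = 33.112 ≈ 33.1 days.

33.1 days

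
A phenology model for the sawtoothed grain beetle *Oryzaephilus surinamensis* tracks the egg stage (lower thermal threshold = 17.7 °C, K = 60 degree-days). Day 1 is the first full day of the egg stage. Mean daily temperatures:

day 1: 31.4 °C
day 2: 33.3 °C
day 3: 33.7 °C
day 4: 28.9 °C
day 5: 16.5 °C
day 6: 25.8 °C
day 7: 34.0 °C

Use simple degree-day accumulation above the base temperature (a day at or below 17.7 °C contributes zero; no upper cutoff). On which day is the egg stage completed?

Daily DD above 17.7 °C: 13.7, 15.6, 16.0, 11.2, 0.0, 8.1, 16.3.
Cumulative: 13.7, 29.3, 45.3, 56.5, 56.5, 64.6, 80.9.
The total first reaches 60 DD on day 6.

day 6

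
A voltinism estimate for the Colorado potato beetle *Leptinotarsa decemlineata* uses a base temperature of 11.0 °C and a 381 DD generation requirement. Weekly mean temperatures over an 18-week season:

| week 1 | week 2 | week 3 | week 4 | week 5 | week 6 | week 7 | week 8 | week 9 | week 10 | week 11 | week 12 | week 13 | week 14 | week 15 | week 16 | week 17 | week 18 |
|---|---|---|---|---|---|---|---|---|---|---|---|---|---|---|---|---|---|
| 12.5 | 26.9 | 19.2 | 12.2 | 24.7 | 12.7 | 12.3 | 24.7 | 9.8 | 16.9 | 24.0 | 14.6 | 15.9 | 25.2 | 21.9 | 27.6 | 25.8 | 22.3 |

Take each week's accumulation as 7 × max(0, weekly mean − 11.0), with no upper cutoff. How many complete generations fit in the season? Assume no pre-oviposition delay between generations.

Weekly DD (7 × max(0, T̄ − 11.0)): 10.5, 111.3, 57.4, 8.4, 95.9, 11.9, 9.1, 95.9, 0.0, 41.3, 91.0, 25.2, 34.3, 99.4, 76.3, 116.2, 103.6, 79.1.
Season total = 1066.8 DD.
Complete generations = ⌊1066.8 / 381⌋ = 2.

2 generations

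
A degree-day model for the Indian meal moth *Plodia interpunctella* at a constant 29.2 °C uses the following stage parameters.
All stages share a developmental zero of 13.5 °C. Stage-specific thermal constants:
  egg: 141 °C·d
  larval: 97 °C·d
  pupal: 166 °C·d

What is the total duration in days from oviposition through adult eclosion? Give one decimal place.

Daily accumulation at 29.2 °C = 29.2 − 13.5 = 15.7 DD/day.
Total K = 141 + 97 + 166 = 404 DD.
Total duration = 404 / 15.7 = 25.732 ≈ 25.7 days.

25.7 days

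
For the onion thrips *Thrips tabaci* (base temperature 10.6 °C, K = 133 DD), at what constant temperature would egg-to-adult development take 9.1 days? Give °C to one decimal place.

25.2 °C

Required daily accumulation = 133 / 9.1 = 14.615 DD/day.
T = T_base + 14.615 = 10.6 + 14.615 = 25.215 ≈ 25.2 °C.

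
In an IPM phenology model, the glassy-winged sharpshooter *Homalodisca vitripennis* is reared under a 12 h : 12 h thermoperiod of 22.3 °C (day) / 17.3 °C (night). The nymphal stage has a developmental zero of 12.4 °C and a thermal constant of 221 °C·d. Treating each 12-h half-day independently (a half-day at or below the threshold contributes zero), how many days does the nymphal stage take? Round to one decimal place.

29.9 days

Day half: max(0, 22.3 − 12.4) × 0.5 = 9.9 × 0.5 = 4.95 DD.
Night half: max(0, 17.3 − 12.4) × 0.5 = 4.9 × 0.5 = 2.45 DD.
Per 24 h: 7.40 DD/day.
Duration = 221 / 7.40 = 29.865 ≈ 29.9 days.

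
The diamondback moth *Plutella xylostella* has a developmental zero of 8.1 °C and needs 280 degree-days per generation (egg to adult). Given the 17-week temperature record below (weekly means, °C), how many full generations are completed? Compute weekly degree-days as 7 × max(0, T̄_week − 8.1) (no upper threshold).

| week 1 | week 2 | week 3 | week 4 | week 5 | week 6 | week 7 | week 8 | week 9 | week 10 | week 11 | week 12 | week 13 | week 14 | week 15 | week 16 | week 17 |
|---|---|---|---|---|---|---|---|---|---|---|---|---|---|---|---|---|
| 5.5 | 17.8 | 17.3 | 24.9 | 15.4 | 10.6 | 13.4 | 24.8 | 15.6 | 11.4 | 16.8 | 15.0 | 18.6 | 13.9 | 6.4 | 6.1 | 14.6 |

Weekly DD (7 × max(0, T̄ − 8.1)): 0.0, 67.9, 64.4, 117.6, 51.1, 17.5, 37.1, 116.9, 52.5, 23.1, 60.9, 48.3, 73.5, 40.6, 0.0, 0.0, 45.5.
Season total = 816.9 DD.
Complete generations = ⌊816.9 / 280⌋ = 2.

2 generations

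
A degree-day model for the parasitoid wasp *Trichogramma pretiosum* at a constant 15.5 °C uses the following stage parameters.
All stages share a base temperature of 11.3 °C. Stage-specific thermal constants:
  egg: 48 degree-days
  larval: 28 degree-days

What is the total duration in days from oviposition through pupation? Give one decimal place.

Daily accumulation at 15.5 °C = 15.5 − 11.3 = 4.2 DD/day.
Total K = 48 + 28 = 76 DD.
Total duration = 76 / 4.2 = 18.095 ≈ 18.1 days.

18.1 days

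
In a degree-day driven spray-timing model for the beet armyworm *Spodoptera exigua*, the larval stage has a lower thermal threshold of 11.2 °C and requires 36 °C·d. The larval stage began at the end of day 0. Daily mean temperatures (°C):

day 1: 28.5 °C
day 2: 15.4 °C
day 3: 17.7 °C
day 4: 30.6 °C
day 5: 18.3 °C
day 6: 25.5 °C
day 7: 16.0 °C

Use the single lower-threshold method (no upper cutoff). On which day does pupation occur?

day 4

Daily DD above 11.2 °C: 17.3, 4.2, 6.5, 19.4, 7.1, 14.3, 4.8.
Cumulative: 17.3, 21.5, 28.0, 47.4, 54.5, 68.8, 73.6.
The total first reaches 36 DD on day 4.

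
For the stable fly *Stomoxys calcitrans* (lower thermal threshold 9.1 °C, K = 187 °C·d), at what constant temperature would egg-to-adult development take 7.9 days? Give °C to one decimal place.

32.8 °C

Required daily accumulation = 187 / 7.9 = 23.671 DD/day.
T = T_base + 23.671 = 9.1 + 23.671 = 32.771 ≈ 32.8 °C.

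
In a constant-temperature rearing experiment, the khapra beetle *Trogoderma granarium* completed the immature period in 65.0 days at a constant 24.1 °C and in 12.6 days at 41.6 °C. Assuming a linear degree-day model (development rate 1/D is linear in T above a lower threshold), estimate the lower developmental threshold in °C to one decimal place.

Equal thermal constants: D₁(T₁ − T_b) = D₂(T₂ − T_b).
65.0·(24.1 − T_b) = 12.6·(41.6 − T_b)
T_b = (65.0·24.1 − 12.6·41.6) / (65.0 − 12.6) = 1042.34 / 52.4 = 19.892 °C ≈ 19.9 °C.

19.9 °C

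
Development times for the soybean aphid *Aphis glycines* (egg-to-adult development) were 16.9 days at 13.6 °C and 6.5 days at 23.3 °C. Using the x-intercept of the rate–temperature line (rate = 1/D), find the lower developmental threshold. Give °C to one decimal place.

Equal thermal constants: D₁(T₁ − T_b) = D₂(T₂ − T_b).
16.9·(13.6 − T_b) = 6.5·(23.3 − T_b)
T_b = (16.9·13.6 − 6.5·23.3) / (16.9 − 6.5) = 78.39 / 10.4 = 7.537 °C ≈ 7.5 °C.

7.5 °C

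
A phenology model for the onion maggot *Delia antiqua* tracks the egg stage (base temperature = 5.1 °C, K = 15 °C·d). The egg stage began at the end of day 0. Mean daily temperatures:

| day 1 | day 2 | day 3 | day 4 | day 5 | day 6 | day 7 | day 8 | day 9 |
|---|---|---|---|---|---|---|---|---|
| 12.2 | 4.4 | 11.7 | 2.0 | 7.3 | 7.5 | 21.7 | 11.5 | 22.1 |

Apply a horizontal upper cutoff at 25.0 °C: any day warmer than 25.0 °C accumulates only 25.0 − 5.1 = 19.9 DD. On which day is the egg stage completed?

day 5

Daily DD above 5.1 °C (capped at 19.9): 7.1, 0.0, 6.6, 0.0, 2.2, 2.4, 16.6, 6.4, 17.0.
Cumulative: 7.1, 7.1, 13.7, 13.7, 15.9, 18.3, 34.9, 41.3, 58.3.
The total first reaches 15 DD on day 5.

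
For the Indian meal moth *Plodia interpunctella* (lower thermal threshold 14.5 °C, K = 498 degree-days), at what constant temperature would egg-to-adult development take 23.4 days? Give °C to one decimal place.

Required daily accumulation = 498 / 23.4 = 21.282 DD/day.
T = T_base + 21.282 = 14.5 + 21.282 = 35.782 ≈ 35.8 °C.

35.8 °C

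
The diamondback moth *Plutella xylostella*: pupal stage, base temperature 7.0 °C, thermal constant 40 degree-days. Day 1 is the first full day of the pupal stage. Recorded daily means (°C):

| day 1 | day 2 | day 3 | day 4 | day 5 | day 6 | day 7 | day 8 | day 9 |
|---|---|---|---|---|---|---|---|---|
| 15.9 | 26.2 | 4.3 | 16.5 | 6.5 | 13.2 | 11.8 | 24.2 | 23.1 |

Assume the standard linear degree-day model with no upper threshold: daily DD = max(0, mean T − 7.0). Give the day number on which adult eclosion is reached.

day 6

Daily DD above 7.0 °C: 8.9, 19.2, 0.0, 9.5, 0.0, 6.2, 4.8, 17.2, 16.1.
Cumulative: 8.9, 28.1, 28.1, 37.6, 37.6, 43.8, 48.6, 65.8, 81.9.
The total first reaches 40 DD on day 6.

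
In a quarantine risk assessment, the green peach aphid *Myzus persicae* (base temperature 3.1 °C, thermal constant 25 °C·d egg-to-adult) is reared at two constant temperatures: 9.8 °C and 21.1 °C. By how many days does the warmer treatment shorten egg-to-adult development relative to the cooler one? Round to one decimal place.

At 9.8 °C: 25 / (9.8 − 3.1) = 25 / 6.7 = 3.731 d.
At 21.1 °C: 25 / (21.1 − 3.1) = 25 / 18.0 = 1.389 d.
Difference = |3.731 − 1.389| = 2.342 ≈ 2.3 days.

2.3 days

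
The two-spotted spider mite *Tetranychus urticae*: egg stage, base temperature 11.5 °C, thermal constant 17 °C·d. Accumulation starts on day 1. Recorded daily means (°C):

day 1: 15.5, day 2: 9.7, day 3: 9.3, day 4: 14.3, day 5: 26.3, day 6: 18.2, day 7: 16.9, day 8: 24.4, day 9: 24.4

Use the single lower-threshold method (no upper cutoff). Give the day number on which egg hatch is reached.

day 5

Daily DD above 11.5 °C: 4.0, 0.0, 0.0, 2.8, 14.8, 6.7, 5.4, 12.9, 12.9.
Cumulative: 4.0, 4.0, 4.0, 6.8, 21.6, 28.3, 33.7, 46.6, 59.5.
The total first reaches 17 DD on day 5.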